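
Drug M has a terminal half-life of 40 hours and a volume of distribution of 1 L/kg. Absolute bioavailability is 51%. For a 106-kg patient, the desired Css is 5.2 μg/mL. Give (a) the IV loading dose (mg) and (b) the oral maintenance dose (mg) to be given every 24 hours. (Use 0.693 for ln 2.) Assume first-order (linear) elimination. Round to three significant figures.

Vd = 1 L/kg × 106 kg = 106.0 L
LD = Vd × C = 106.0 × 5.2 = 551.2 mg
CL = 0.693 × Vd / t½ = 0.693 × 106.0 / 40 = 1.836 L/h
D = CL × Css × τ / F = 1.836 × 5.2 × 24 / 0.51 = 449.3 mg

(a) 551 mg; (b) 449 mg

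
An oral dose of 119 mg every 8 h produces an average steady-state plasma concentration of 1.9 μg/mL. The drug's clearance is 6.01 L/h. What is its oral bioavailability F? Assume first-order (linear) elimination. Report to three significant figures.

0.768

F·D/τ = CL·Css at steady state → F = CL·Css·τ / D.
F = 6.01 × 1.9 × 8 / 119 = 0.768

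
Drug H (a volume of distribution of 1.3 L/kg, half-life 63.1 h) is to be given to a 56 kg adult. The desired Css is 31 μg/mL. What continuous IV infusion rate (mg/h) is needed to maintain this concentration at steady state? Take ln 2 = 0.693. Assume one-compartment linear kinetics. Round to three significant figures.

24.8 mg/h

Vd = 1.3 L/kg × 56 kg = 72.80 L
CL = ln 2 · Vd / t½ = 0.693 × 72.80 / 63.1 = 0.7995 L/h
Infusion rate = CL × Css = 0.7995 × 31 = 24.78 mg/h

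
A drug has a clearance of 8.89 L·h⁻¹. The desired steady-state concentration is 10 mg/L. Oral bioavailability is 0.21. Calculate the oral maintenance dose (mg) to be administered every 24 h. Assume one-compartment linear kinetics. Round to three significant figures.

At steady state, dose per interval replaces the amount cleared in that interval: F·D/τ = CL·Css.
D = CL × Css × τ / F = 8.890 × 10 × 24 / 0.21 = 10160 mg

10200 mg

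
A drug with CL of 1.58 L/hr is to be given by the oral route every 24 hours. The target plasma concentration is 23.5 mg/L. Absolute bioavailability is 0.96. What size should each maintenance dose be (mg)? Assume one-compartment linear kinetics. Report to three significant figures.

D = CL × Css × τ / F = 1.580 × 23.5 × 24 / 0.96 = 928.3 mg

928 mg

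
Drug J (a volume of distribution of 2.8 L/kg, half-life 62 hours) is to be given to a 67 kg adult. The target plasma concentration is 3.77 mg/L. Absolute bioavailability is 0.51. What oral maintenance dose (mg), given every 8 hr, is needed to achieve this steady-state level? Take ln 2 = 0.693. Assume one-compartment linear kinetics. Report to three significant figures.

124 mg

Vd = 2.8 L/kg × 67 kg = 187.6 L
k = 0.693/62 = 0.01118 h⁻¹, so CL = k·Vd = 0.01118 × 187.6 = 2.097 L/h
D = CL × Css × τ / F = 2.097 × 3.77 × 8 / 0.51 = 124.0 mg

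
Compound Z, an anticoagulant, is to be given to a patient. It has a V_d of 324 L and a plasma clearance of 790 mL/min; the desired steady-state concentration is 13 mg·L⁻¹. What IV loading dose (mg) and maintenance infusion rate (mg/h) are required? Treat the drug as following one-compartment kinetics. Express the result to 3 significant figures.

Loading: fill Vd to C_target → 324.0 L × 13 mg/L = 4212 mg
CL = 790 mL/min × 60/1000 = 47.40 L/h
Maintenance infusion rate = CL × Css = 47.40 × 13 = 616.2 mg/h

(a) 4210 mg; (b) 616 mg/h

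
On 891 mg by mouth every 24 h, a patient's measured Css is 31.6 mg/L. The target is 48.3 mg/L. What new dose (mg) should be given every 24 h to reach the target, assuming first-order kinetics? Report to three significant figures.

With linear kinetics, Css is proportional to dose rate (D/τ) at fixed clearance.
D₂ = D₁ × (Css,target / Css,current) = 891 × 48.3/31.6 = 1362 mg

1360 mg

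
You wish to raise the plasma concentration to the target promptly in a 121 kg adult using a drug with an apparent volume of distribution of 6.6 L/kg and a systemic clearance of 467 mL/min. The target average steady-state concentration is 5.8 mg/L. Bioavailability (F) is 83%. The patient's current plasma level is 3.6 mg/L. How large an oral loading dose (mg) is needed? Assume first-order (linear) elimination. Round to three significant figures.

2120 mg

Vd(total) = 121 kg × 6.6 L/kg = 798.6 L
Loading dose depends on Vd (not clearance): it fills the distribution volume.
Concentration deficit ΔC = 5.8 − 3.6 = 2.200 mg/L
LD = Vd × ΔC / F = 798.6 × 2.200 / 0.83 = 2117 mg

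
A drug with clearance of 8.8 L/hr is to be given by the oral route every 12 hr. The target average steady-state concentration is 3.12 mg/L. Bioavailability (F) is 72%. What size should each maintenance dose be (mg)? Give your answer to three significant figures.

458 mg

D = CL × Css × τ / F = 8.800 × 3.12 × 12 / 0.72 = 457.6 mg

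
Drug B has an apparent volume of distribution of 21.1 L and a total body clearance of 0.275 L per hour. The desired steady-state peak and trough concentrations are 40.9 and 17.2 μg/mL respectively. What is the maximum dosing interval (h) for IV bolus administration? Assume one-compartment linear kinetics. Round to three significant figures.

k = CL / Vd = 0.2750 / 21.10 = 0.01303 h⁻¹
Between IV bolus doses, concentration decays as C = C₀·e^(−kτ), so C_peak/C_trough = e^(kτ).
τ_max = ln(C_peak/C_trough) / k = ln(40.9/17.2) / 0.01303 = 0.8662 / 0.01303 = 66.48 h

66.5 h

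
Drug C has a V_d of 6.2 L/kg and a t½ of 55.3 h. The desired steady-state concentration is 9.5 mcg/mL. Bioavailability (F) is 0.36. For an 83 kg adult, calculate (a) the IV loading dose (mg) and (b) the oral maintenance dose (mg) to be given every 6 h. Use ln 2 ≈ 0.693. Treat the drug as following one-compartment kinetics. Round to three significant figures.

Vd = 6.2 L/kg × 83 kg = 514.6 L
LD = Vd × C = 514.6 × 9.5 = 4889 mg
CL = 0.693 × Vd / t½ = 0.693 × 514.6 / 55.3 = 6.449 L/h
D = CL × Css × τ / F = 6.449 × 9.5 × 6 / 0.36 = 1021 mg

(a) 4890 mg; (b) 1020 mg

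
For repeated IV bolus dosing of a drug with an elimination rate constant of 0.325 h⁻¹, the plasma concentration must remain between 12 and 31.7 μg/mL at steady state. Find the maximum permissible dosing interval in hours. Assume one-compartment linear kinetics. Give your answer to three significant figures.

Between IV bolus doses, concentration decays as C = C₀·e^(−kτ), so C_peak/C_trough = e^(kτ).
τ_max = ln(C_peak/C_trough) / k = ln(31.7/12) / 0.3250 = 0.9714 / 0.3250 = 2.989 h

2.99 h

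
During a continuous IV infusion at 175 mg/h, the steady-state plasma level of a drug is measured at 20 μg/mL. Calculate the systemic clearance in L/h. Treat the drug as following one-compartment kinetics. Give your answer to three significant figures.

At steady state, infusion rate = CL × Css, so CL = rate / Css.
CL = 175 / 20 = 8.750 L/h

8.75 L/h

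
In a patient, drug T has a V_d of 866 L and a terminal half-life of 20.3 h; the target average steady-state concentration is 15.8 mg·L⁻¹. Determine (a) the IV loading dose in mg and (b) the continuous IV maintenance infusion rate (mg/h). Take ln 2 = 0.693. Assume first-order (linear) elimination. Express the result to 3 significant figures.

(a) 13700 mg; (b) 467 mg/h

LD = Vd × C = 866.0 × 15.8 = 13680 mg
CL = 0.693 × Vd / t½ = 0.693 × 866.0 / 20.3 = 29.56 L/h
Infusion rate = CL × Css = 29.56 × 15.8 = 467.0 mg/h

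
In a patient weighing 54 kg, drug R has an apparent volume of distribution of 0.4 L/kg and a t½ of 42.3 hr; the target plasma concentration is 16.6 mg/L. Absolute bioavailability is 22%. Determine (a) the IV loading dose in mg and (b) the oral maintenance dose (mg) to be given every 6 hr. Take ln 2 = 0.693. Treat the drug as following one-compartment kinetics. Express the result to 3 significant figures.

(a) 359 mg; (b) 160 mg

Vd(total) = 54 kg × 0.4 L/kg = 21.60 L
LD = Vd × C = 21.60 × 16.6 = 358.6 mg
CL = 0.693 × Vd / t½ = 0.693 × 21.60 / 42.3 = 0.3539 L/h
D = CL × Css × τ / F = 0.3539 × 16.6 × 6 / 0.22 = 160.2 mg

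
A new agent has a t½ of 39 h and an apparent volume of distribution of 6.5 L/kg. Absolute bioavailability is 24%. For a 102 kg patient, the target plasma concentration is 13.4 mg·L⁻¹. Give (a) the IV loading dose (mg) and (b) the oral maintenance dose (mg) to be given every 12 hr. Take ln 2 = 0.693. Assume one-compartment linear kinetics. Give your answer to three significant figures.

Total Vd = 6.5 × 102 = 663.0 L
LD = Vd × C = 663.0 × 13.4 = 8884 mg
CL = 0.693 × Vd / t½ = 0.693 × 663.0 / 39 = 11.78 L/h
D = CL × Css × τ / F = 11.78 × 13.4 × 12 / 0.24 = 7893 mg

(a) 8880 mg; (b) 7890 mg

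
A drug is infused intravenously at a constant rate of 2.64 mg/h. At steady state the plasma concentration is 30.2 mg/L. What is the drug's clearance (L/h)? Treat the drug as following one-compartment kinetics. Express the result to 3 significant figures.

At steady state, infusion rate = CL × Css, so CL = rate / Css.
CL = 2.64 / 30.2 = 0.08742 L/h

0.0874 L/h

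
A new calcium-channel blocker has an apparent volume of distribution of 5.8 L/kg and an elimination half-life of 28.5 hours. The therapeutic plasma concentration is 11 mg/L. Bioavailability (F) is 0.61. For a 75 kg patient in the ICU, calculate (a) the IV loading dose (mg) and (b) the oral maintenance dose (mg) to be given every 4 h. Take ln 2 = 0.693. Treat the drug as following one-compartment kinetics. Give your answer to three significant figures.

Total Vd = 5.8 × 75 = 435.0 L
LD = Vd × C = 435.0 × 11 = 4785 mg
CL = 0.693 × Vd / t½ = 0.693 × 435.0 / 28.5 = 10.58 L/h
D = CL × Css × τ / F = 10.58 × 11 × 4 / 0.61 = 763.1 mg

(a) 4790 mg; (b) 763 mg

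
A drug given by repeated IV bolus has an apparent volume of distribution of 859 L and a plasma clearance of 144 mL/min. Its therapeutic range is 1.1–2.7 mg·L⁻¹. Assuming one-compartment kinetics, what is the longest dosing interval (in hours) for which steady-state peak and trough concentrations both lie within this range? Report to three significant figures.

89.3 h

CL = 144 mL/min × 60/1000 = 8.640 L/h
k = CL / Vd = 8.640 / 859.0 = 0.01006 h⁻¹
Between IV bolus doses, concentration decays as C = C₀·e^(−kτ), so C_peak/C_trough = e^(kτ).
τ_max = ln(C_peak/C_trough) / k = ln(2.7/1.1) / 0.01006 = 0.8979 / 0.01006 = 89.25 h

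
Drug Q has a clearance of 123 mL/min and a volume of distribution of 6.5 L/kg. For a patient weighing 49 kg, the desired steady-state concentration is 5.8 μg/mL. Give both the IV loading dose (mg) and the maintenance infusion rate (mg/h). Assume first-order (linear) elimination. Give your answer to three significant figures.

(a) 1850 mg; (b) 42.8 mg/h

Total Vd = 6.5 × 49 = 318.5 L
Loading: fill Vd to C_target → 318.5 L × 5.8 mg/L = 1847 mg
CL = 123 mL/min = 123 × 0.06 = 7.380 L/h
Infusion rate = 7.380 L/h × 5.8 mg/L = 42.80 mg/h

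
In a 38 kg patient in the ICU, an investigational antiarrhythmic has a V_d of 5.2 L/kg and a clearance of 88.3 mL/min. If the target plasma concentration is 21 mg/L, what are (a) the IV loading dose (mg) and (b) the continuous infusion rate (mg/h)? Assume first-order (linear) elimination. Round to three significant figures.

(a) 4150 mg; (b) 111 mg/h

Total Vd = 5.2 × 38 = 197.6 L
LD = Vd · C_target = 197.6 × 21 = 4150 mg
Convert clearance: 88.3 mL/min × 60 min/h ÷ 1000 mL/L = 5.298 L/h
Maintenance: replace elimination → rate = CL × Css = 5.298 × 21 = 111.3 mg/h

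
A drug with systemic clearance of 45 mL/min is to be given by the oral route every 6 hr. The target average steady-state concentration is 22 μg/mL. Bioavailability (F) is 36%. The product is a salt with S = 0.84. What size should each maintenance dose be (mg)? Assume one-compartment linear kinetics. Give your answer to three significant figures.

1180 mg

CL = 45 mL/min × 60/1000 = 2.700 L/h
D = CL × Css × τ / F / S = 2.700 × 22 × 6 / 0.36 / 0.84 = 1179 mg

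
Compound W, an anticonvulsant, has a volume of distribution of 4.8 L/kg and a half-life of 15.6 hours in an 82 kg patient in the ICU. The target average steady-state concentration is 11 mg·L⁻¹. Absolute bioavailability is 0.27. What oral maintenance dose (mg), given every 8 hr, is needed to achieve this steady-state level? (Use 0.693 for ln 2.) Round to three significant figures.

5700 mg

Total Vd = 4.8 × 82 = 393.6 L
CL = 0.693 × Vd / t½ = 0.693 × 393.6 / 15.6 = 17.48 L/h
D = CL × Css × τ / F = 17.48 × 11 × 8 / 0.27 = 5697 mg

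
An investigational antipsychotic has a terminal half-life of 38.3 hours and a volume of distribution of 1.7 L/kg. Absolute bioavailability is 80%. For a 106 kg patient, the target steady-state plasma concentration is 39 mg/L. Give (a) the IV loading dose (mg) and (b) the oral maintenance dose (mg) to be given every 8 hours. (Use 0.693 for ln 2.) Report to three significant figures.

(a) 7030 mg; (b) 1270 mg

Total Vd = 1.7 × 106 = 180.2 L
LD = Vd × C = 180.2 × 39 = 7028 mg
CL = 0.693 × Vd / t½ = 0.693 × 180.2 / 38.3 = 3.261 L/h
D = CL × Css × τ / F = 3.261 × 39 × 8 / 0.8 = 1272 mg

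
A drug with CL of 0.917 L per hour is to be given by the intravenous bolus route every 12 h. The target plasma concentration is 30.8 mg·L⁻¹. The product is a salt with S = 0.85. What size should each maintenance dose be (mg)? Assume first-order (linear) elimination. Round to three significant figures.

399 mg

D = CL × Css × τ / S = 0.9170 × 30.8 × 12 / 0.85 = 398.7 mg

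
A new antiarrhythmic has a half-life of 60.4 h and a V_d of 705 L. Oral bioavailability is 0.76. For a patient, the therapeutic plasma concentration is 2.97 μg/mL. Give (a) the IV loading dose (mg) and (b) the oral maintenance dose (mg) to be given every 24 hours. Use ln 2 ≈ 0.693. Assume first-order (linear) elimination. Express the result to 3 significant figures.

(a) 2090 mg; (b) 759 mg

LD = Vd × C = 705.0 × 2.97 = 2094 mg
CL = 0.693 × Vd / t½ = 0.693 × 705.0 / 60.4 = 8.089 L/h
D = CL × Css × τ / F = 8.089 × 2.97 × 24 / 0.76 = 758.7 mg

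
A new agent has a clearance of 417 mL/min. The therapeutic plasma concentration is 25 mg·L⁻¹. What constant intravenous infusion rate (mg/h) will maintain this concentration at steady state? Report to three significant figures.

CL = 417 mL/min × 60/1000 = 25.02 L/h
R₀ = 25.02 × 25 = 625.5 mg/h

626 mg/h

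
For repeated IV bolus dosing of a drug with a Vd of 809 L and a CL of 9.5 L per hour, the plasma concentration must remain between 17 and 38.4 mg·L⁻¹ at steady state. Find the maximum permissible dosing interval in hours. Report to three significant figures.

k = CL / Vd = 9.500 / 809.0 = 0.01174 h⁻¹
Between IV bolus doses, concentration decays as C = C₀·e^(−kτ), so C_peak/C_trough = e^(kτ).
τ_max = ln(C_peak/C_trough) / k = ln(38.4/17) / 0.01174 = 0.8148 / 0.01174 = 69.40 h

69.4 h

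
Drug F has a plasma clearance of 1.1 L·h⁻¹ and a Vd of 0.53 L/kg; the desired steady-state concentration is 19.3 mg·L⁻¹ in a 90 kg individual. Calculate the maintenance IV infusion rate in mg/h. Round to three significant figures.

At steady state, infusion rate equals elimination rate: rate in = CL × Css.
Infusion rate = CL · Css = 1.100 L/h × 19.3 mg/L = 21.23 mg/h

21.2 mg/h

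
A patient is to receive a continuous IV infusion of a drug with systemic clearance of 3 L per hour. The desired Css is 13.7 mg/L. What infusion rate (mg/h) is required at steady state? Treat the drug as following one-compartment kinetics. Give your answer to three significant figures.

41.1 mg/h

Rate = CL × Css = 3.000 × 13.7 = 41.10 mg/h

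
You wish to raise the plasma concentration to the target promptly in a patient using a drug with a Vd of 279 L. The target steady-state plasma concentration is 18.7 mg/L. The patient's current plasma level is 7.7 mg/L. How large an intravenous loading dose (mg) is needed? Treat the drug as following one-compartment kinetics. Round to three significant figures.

3070 mg

The loading dose fills Vd to the target concentration.
Concentration deficit ΔC = 18.7 − 7.7 = 11.00 mg/L
LD = Vd × ΔC = 279.0 × 11.00 = 3069 mg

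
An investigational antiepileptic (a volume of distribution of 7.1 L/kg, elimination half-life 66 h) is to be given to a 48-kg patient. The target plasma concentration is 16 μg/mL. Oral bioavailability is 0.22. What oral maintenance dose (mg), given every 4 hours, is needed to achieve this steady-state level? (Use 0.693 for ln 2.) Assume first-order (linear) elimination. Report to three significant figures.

Total Vd = 7.1 × 48 = 340.8 L
k = 0.693/66 = 0.01050 h⁻¹, so CL = k·Vd = 0.01050 × 340.8 = 3.578 L/h
D = CL × Css × τ / F = 3.578 × 16 × 4 / 0.22 = 1041 mg

1040 mg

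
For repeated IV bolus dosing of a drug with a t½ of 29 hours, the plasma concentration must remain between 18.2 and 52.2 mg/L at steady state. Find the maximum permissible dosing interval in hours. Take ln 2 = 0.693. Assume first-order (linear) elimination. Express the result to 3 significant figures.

44.1 h

k = 0.693 / t½ = 0.693 / 29 = 0.02390 h⁻¹
Between IV bolus doses, concentration decays as C = C₀·e^(−kτ), so C_peak/C_trough = e^(kτ).
τ_max = ln(C_peak/C_trough) / k = ln(52.2/18.2) / 0.02390 = 1.054 / 0.02390 = 44.10 h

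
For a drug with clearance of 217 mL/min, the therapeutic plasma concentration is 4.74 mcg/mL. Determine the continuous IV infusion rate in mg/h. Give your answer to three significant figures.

CL = 217 mL/min = 217 × 0.06 = 13.02 L/h
At steady state, infusion rate equals elimination rate: rate in = CL × Css.
R₀ = 13.02 × 4.74 = 61.71 mg/h

61.7 mg/h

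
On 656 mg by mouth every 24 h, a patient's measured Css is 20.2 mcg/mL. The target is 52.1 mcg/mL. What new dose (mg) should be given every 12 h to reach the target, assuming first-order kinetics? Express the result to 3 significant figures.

846 mg

For first-order elimination, Css ∝ F·D/(CL·τ); F and CL are unchanged, so Css ∝ D/τ.
D₂ = D₁ × (Css,target / Css,current) × (τ₂/τ₁) = 656 × (52.1/20.2) × (12/24) = 846.0 mg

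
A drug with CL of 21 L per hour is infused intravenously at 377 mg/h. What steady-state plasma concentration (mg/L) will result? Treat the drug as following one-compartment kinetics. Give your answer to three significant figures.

Css = rate / CL = 377 / 21.00 = 17.95 mg/L

18.0 mg/L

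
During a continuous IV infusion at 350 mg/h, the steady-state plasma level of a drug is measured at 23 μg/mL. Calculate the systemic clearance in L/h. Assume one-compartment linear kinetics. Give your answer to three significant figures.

15.2 L/h

At steady state, infusion rate = CL × Css, so CL = rate / Css.
CL = 350 / 23 = 15.22 L/h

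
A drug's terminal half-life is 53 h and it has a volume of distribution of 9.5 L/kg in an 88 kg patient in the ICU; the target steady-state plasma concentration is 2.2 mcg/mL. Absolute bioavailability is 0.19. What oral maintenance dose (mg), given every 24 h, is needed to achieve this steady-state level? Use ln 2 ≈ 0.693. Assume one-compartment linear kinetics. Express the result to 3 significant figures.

3040 mg

Vd(total) = 88 kg × 9.5 L/kg = 836.0 L
k = 0.693/53 = 0.01308 h⁻¹, so CL = k·Vd = 0.01308 × 836.0 = 10.93 L/h
D = CL × Css × τ / F = 10.93 × 2.2 × 24 / 0.19 = 3037 mg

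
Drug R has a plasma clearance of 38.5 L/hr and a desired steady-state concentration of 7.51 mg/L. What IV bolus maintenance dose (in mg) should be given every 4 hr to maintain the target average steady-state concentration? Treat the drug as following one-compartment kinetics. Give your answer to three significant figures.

D = CL × Css × τ = 38.50 × 7.51 × 4 = 1157 mg

1160 mg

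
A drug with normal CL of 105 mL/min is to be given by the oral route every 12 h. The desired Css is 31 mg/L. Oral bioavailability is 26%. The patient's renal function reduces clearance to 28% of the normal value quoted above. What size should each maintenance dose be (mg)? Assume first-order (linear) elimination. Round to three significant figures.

2520 mg

CL = 105 mL/min = 105 × 0.06 = 6.300 L/h
Patient clearance = 0.28 × 6.300 = 1.764 L/h
At steady state, dose per interval replaces the amount cleared in that interval: F·D/τ = CL·Css.
D = CL × Css × τ / F = 1.764 × 31 × 12 / 0.26 = 2524 mg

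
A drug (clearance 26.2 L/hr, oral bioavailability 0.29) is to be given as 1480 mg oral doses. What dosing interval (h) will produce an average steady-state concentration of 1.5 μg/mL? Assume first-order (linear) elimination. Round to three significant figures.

10.9 h

F·D/τ = CL·Css → τ = F·D / (CL·Css).
τ = 0.29 × 1480 / (26.2 × 1.5) = 10.92 h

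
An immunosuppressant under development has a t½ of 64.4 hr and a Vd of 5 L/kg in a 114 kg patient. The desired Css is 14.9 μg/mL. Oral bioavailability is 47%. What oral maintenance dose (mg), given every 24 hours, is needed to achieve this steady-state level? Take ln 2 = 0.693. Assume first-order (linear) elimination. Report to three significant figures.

Vd(total) = 114 kg × 5 L/kg = 570.0 L
CL = ln 2 · Vd / t½ = 0.693 × 570.0 / 64.4 = 6.134 L/h
D = CL × Css × τ / F = 6.134 × 14.9 × 24 / 0.47 = 4667 mg

4670 mg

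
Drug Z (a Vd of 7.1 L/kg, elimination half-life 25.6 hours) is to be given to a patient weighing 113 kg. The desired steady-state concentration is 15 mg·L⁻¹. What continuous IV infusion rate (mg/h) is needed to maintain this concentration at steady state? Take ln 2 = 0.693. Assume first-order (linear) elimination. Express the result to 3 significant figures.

326 mg/h

Total Vd = 7.1 × 113 = 802.3 L
k = 0.693/25.6 = 0.02707 h⁻¹, so CL = k·Vd = 0.02707 × 802.3 = 21.72 L/h
Infusion rate = CL × Css = 21.72 × 15 = 325.8 mg/h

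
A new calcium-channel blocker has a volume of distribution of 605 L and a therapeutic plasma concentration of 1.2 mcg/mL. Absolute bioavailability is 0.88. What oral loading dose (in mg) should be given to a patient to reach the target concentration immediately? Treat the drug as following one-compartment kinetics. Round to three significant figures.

LD = Vd × C / F = 605.0 × 1.200 / 0.88 = 825.0 mg

825 mg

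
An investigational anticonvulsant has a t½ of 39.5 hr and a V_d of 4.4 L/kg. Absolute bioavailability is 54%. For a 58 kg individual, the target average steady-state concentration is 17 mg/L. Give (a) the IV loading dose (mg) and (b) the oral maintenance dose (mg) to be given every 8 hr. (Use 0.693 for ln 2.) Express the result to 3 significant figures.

Vd(total) = 58 kg × 4.4 L/kg = 255.2 L
LD = Vd × C = 255.2 × 17 = 4338 mg
CL = 0.693 × Vd / t½ = 0.693 × 255.2 / 39.5 = 4.477 L/h
D = CL × Css × τ / F = 4.477 × 17 × 8 / 0.54 = 1128 mg

(a) 4340 mg; (b) 1130 mg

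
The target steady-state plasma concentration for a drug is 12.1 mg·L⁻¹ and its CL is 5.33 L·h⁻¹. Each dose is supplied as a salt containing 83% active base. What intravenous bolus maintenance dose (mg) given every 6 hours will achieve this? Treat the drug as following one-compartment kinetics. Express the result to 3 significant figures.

466 mg

D = CL × Css × τ / S = 5.330 × 12.1 × 6 / 0.83 = 466.2 mg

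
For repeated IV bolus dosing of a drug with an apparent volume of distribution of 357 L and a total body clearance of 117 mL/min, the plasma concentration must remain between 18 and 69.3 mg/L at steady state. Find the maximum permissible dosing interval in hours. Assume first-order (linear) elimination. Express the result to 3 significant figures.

CL = 117 mL/min × 60/1000 = 7.020 L/h
k = CL / Vd = 7.020 / 357.0 = 0.01966 h⁻¹
Between IV bolus doses, concentration decays as C = C₀·e^(−kτ), so C_peak/C_trough = e^(kτ).
τ_max = ln(C_peak/C_trough) / k = ln(69.3/18) / 0.01966 = 1.348 / 0.01966 = 68.57 h

68.6 h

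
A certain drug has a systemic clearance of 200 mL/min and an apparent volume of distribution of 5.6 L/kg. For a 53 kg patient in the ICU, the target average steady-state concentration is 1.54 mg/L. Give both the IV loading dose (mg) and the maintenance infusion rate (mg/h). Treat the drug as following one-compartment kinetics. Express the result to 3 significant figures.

(a) 457 mg; (b) 18.5 mg/h

Total Vd = 5.6 × 53 = 296.8 L
Loading dose = Vd × C = 296.8 × 1.54 = 457.1 mg
CL = 200 mL/min × 60/1000 = 12.00 L/h
Maintenance: replace elimination → rate = CL × Css = 12.00 × 1.54 = 18.48 mg/h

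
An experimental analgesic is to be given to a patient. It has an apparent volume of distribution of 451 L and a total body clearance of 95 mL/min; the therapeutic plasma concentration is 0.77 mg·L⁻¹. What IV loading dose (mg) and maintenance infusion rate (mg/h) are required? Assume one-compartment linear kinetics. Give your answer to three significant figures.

(a) 347 mg; (b) 4.39 mg/h

Loading dose = Vd × C = 451.0 × 0.77 = 347.3 mg
CL = 95 mL/min = 95 × 0.06 = 5.700 L/h
Maintenance infusion rate = CL × Css = 5.700 × 0.77 = 4.389 mg/h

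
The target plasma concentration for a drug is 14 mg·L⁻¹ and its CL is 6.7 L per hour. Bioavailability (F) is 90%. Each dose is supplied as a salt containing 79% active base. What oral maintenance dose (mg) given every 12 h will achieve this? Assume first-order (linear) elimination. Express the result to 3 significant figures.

D = CL × Css × τ / F / S = 6.700 × 14 × 12 / 0.9 / 0.79 = 1583 mg

1580 mg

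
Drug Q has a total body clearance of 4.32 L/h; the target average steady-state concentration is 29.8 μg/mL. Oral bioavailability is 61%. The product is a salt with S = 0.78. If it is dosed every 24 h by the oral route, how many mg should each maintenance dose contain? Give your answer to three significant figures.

D = CL × Css × τ / F / S = 4.320 × 29.8 × 24 / 0.61 / 0.78 = 6494 mg

6490 mg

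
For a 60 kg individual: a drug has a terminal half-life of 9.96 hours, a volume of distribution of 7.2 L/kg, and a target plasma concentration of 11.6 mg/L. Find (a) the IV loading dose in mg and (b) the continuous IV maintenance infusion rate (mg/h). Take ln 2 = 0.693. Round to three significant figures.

(a) 5010 mg; (b) 349 mg/h

Vd = 7.2 L/kg × 60 kg = 432.0 L
LD = Vd × C = 432.0 × 11.6 = 5011 mg
CL = 0.693 × Vd / t½ = 0.693 × 432.0 / 9.96 = 30.06 L/h
Infusion rate = CL × Css = 30.06 × 11.6 = 348.7 mg/h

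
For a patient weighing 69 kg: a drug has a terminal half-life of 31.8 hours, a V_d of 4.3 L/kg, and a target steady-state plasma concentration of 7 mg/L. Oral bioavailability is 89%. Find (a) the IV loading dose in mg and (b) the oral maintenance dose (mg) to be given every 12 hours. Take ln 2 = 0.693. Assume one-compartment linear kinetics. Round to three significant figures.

Vd = 4.3 L/kg × 69 kg = 296.7 L
LD = Vd × C = 296.7 × 7 = 2077 mg
CL = 0.693 × Vd / t½ = 0.693 × 296.7 / 31.8 = 6.466 L/h
D = CL × Css × τ / F = 6.466 × 7 × 12 / 0.89 = 610.3 mg

(a) 2080 mg; (b) 610 mg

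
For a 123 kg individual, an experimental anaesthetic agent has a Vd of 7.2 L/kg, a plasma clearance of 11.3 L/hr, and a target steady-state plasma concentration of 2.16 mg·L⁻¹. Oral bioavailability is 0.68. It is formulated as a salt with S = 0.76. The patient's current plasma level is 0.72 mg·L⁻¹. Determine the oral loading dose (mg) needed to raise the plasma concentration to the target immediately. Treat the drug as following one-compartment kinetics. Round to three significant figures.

Total Vd = 7.2 × 123 = 885.6 L
Concentration deficit ΔC = 2.16 − 0.72 = 1.440 mg/L
LD = Vd × ΔC / F / S = 885.6 × 1.440 / 0.68 / 0.76 = 2468 mg

2470 mg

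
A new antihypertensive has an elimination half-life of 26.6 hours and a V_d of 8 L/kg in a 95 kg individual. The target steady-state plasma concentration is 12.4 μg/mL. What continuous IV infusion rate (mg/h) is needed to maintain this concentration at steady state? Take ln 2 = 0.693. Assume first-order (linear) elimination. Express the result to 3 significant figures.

Total Vd = 8 × 95 = 760.0 L
CL = ln 2 · Vd / t½ = 0.693 × 760.0 / 26.6 = 19.80 L/h
Infusion rate = CL × Css = 19.80 × 12.4 = 245.5 mg/h

246 mg/h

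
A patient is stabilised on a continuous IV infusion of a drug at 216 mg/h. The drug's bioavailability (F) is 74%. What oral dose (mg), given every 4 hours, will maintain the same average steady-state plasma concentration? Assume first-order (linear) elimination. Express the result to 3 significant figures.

To maintain the same Css, the systemic dosing rate must be unchanged: F·D/τ = infusion rate.
D = rate × τ / F = 216 × 4 / 0.74 = 1168 mg

1170 mg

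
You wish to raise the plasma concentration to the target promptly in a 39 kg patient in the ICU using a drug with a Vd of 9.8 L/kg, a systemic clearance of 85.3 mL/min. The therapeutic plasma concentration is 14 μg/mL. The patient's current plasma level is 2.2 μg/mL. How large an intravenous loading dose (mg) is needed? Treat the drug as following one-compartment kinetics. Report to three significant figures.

4510 mg

Vd = 9.8 L/kg × 39 kg = 382.2 L
Concentration deficit ΔC = 14 − 2.2 = 11.80 mg/L
LD = Vd × ΔC = 382.2 × 11.80 = 4510 mg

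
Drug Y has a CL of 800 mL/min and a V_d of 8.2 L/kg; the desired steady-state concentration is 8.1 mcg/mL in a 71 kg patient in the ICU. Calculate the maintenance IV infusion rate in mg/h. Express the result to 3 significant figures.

389 mg/h

CL = 800 mL/min = 800 × 0.06 = 48.00 L/h
Vd does not affect the maintenance rate; only clearance governs steady-state input.
R₀ = 48.00 × 8.1 = 388.8 mg/h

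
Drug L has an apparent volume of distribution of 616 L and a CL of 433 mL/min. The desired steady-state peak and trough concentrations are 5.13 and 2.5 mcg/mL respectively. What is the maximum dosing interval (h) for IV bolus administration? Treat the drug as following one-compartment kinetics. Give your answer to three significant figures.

17.0 h

CL = 433 mL/min = 433 × 0.06 = 25.98 L/h
k = CL / Vd = 25.98 / 616.0 = 0.04218 h⁻¹
Between IV bolus doses, concentration decays as C = C₀·e^(−kτ), so C_peak/C_trough = e^(kτ).
τ_max = ln(C_peak/C_trough) / k = ln(5.13/2.5) / 0.04218 = 0.7188 / 0.04218 = 17.04 h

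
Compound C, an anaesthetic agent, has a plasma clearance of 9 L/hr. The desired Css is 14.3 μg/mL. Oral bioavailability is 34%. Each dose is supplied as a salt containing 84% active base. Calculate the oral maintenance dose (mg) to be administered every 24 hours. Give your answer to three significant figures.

10800 mg

D = CL × Css × τ / F / S = 9.000 × 14.3 × 24 / 0.34 / 0.84 = 10820 mg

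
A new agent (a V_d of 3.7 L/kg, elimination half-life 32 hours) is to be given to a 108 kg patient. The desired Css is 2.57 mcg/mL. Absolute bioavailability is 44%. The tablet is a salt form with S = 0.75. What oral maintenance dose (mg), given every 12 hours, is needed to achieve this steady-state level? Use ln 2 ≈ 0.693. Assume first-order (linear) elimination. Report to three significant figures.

809 mg

Vd(total) = 108 kg × 3.7 L/kg = 399.6 L
CL = ln 2 · Vd / t½ = 0.693 × 399.6 / 32 = 8.654 L/h
D = CL × Css × τ / F / S = 8.654 × 2.57 × 12 / 0.44 / 0.75 = 808.8 mg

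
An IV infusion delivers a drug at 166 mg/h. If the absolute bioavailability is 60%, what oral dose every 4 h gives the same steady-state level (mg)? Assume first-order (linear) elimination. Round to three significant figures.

1110 mg

To maintain the same Css, the systemic dosing rate must be unchanged: F·D/τ = infusion rate.
D = rate × τ / F = 166 × 4 / 0.6 = 1107 mg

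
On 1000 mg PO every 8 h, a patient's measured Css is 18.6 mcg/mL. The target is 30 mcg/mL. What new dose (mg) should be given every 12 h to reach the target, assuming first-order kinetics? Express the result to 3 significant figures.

2420 mg

For first-order elimination, Css ∝ F·D/(CL·τ); F and CL are unchanged, so Css ∝ D/τ.
D₂ = D₁ × (Css,target / Css,current) × (τ₂/τ₁) = 1000 × (30/18.6) × (12/8) = 2419 mg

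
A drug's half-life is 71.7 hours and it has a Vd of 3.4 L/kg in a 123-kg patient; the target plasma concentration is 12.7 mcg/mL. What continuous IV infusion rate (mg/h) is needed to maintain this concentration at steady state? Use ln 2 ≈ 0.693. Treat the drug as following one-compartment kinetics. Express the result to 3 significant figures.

Vd(total) = 123 kg × 3.4 L/kg = 418.2 L
k = 0.693/71.7 = 0.009665 h⁻¹, so CL = k·Vd = 0.009665 × 418.2 = 4.042 L/h
Infusion rate = CL × Css = 4.042 × 12.7 = 51.33 mg/h

51.3 mg/h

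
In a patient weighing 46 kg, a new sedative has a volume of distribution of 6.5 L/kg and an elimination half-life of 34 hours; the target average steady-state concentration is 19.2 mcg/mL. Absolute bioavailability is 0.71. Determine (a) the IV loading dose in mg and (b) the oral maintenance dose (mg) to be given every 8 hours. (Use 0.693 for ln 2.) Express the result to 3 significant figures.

(a) 5740 mg; (b) 1320 mg

Vd = 6.5 L/kg × 46 kg = 299.0 L
LD = Vd × C = 299.0 × 19.2 = 5741 mg
CL = 0.693 × Vd / t½ = 0.693 × 299.0 / 34 = 6.094 L/h
D = CL × Css × τ / F = 6.094 × 19.2 × 8 / 0.71 = 1318 mg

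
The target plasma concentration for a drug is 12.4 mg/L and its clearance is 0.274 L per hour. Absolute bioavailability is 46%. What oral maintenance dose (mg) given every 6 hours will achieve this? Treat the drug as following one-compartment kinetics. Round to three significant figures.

D = CL × Css × τ / F = 0.2740 × 12.4 × 6 / 0.46 = 44.32 mg

44.3 mg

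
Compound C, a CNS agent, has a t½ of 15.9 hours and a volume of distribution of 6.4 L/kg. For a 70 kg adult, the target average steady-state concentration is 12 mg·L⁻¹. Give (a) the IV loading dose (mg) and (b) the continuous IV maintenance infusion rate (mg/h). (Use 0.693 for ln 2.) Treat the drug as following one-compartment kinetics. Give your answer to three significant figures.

(a) 5380 mg; (b) 234 mg/h

Vd(total) = 70 kg × 6.4 L/kg = 448.0 L
LD = Vd × C = 448.0 × 12 = 5376 mg
CL = 0.693 × Vd / t½ = 0.693 × 448.0 / 15.9 = 19.53 L/h
Infusion rate = CL × Css = 19.53 × 12 = 234.4 mg/h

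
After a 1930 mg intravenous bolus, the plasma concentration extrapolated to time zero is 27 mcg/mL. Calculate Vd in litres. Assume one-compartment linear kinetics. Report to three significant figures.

71.5 L

Immediately after an IV bolus, C₀ = Dose / Vd, so Vd = Dose / C₀.
Vd = 1930 / 27 = 71.48 L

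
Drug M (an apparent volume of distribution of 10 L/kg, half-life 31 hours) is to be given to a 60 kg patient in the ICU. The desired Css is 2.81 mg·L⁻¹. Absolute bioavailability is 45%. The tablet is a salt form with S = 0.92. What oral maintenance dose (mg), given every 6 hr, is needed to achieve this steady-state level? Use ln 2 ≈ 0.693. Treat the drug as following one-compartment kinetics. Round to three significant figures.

546 mg

Vd(total) = 60 kg × 10 L/kg = 600.0 L
CL = 0.693 × Vd / t½ = 0.693 × 600.0 / 31 = 13.41 L/h
D = CL × Css × τ / F / S = 13.41 × 2.81 × 6 / 0.45 / 0.92 = 546.1 mg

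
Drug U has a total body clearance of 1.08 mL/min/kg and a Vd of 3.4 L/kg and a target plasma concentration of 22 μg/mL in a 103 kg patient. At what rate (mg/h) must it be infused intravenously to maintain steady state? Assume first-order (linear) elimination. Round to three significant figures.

147 mg/h

CL = 1.08 mL/min/kg × 103 kg = 111.2 mL/min = 111.2 × 60/1000 = 6.672 L/h
At steady state, infusion rate equals elimination rate: rate in = CL × Css.
Rate = CL × Css = 6.672 × 22 = 146.8 mg/h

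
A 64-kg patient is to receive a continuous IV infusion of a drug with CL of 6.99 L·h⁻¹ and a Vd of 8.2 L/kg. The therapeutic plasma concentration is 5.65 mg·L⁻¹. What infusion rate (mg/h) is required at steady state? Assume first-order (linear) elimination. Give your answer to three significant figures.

R₀ = 6.990 × 5.65 = 39.49 mg/h

39.5 mg/h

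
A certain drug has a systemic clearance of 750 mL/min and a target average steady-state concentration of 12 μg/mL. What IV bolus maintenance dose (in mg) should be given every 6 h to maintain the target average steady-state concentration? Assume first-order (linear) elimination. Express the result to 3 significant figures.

3240 mg

Convert clearance: 750 mL/min × 60 min/h ÷ 1000 mL/L = 45.00 L/h
At steady state, dose per interval replaces the amount cleared in that interval: D/τ = CL·Css.
D = CL × Css × τ = 45.00 × 12 × 6 = 3240 mg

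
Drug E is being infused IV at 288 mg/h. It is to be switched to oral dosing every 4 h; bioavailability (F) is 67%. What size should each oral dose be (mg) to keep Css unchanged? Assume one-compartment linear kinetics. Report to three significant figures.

To maintain the same Css, the systemic dosing rate must be unchanged: F·D/τ = infusion rate.
D = rate × τ / F = 288 × 4 / 0.67 = 1719 mg

1720 mg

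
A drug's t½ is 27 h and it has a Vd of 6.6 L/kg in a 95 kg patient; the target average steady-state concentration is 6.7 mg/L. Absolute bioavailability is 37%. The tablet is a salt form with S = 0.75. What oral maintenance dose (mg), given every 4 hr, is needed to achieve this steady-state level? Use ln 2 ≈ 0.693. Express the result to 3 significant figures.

1550 mg

Vd(total) = 95 kg × 6.6 L/kg = 627.0 L
CL = ln 2 · Vd / t½ = 0.693 × 627.0 / 27 = 16.09 L/h
D = CL × Css × τ / F / S = 16.09 × 6.7 × 4 / 0.37 / 0.75 = 1554 mg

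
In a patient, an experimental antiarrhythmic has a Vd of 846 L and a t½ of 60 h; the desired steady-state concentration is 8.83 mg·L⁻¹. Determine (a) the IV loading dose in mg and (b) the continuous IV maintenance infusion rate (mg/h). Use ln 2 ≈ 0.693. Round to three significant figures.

LD = Vd × C = 846.0 × 8.83 = 7470 mg
CL = 0.693 × Vd / t½ = 0.693 × 846.0 / 60 = 9.771 L/h
Infusion rate = CL × Css = 9.771 × 8.83 = 86.28 mg/h

(a) 7470 mg; (b) 86.3 mg/h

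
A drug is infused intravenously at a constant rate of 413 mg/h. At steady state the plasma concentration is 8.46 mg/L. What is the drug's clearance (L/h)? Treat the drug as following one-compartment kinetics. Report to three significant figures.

At steady state, infusion rate = CL × Css, so CL = rate / Css.
CL = 413 / 8.46 = 48.82 L/h

48.8 L/h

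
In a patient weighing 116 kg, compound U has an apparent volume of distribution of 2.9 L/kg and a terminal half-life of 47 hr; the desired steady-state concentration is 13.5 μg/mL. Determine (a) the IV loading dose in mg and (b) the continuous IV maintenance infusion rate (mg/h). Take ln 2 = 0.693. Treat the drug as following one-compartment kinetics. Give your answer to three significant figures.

(a) 4540 mg; (b) 67.0 mg/h

Total Vd = 2.9 × 116 = 336.4 L
LD = Vd × C = 336.4 × 13.5 = 4541 mg
CL = 0.693 × Vd / t½ = 0.693 × 336.4 / 47 = 4.960 L/h
Infusion rate = CL × Css = 4.960 × 13.5 = 66.96 mg/h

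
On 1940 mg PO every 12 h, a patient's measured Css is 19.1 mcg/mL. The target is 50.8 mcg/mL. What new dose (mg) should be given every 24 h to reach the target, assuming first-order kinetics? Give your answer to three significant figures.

With linear kinetics, Css is proportional to dose rate (D/τ) at fixed clearance.
D₂ = D₁ × (Css,target / Css,current) × (τ₂/τ₁) = 1940 × (50.8/19.1) × (24/12) = 10320 mg

10300 mg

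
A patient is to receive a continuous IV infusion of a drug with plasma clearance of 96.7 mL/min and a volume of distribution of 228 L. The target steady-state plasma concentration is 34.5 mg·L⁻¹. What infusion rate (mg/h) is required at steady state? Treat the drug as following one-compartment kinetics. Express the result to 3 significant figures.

200 mg/h

Convert clearance: 96.7 mL/min × 60 min/h ÷ 1000 mL/L = 5.802 L/h
At steady state, infusion rate equals elimination rate: rate in = CL × Css.
Infusion rate = CL · Css = 5.802 L/h × 34.5 mg/L = 200.2 mg/h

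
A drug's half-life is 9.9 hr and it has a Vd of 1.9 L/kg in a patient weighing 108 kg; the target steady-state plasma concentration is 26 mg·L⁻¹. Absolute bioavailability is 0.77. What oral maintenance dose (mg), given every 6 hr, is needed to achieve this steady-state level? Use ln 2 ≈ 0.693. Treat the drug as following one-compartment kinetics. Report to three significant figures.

Vd = 1.9 L/kg × 108 kg = 205.2 L
CL = 0.693 × Vd / t½ = 0.693 × 205.2 / 9.9 = 14.36 L/h
D = CL × Css × τ / F = 14.36 × 26 × 6 / 0.77 = 2909 mg

2910 mg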